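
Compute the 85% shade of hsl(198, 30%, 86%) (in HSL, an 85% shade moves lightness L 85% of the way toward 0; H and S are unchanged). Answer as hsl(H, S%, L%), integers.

hsl(198, 30%, 13%)

L moves 85% from 86 toward 0: 86 − 73.1 = 12.9 → 13.
H and S are unchanged.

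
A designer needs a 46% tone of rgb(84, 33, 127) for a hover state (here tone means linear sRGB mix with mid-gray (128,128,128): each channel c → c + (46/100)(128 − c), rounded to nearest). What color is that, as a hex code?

#684D7F

Lerp each channel 46% toward 128:
  R: 84 + 0.46×(128−84) = 84 + 20.24 = 104.24 → 104
  G: 33 + 43.7 = 76.7 → 77
  B: 127 + 0.46×(128−127) = 127 + 0.46 = 127.46 → 127
rgb(104, 77, 127) = #684D7F.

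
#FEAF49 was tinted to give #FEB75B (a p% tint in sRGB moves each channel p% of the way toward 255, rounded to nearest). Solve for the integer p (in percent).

#FEAF49 is rgb(254, 175, 73); #FEB75B is rgb(254, 183, 91).
On the B channel (widest range): 91 ≈ 73 + (p/100)(255 − 73), so p ≈ 100×(91 − 73)/(255 − 73) = 1800/182 = 9.89.
p = 10 reproduces all three channels after rounding.

10%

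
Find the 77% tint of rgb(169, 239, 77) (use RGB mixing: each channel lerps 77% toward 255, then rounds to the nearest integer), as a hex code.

Per channel, c → c + 0.77(255 − c):
  R: 169 + 0.77×(255−169) = 169 + 66.22 = 235.22 → 235
  G: 239 + 0.77×(255−239) = 239 + 12.32 = 251.32 → 251
  B: 77 + 0.77×(255−77) = 77 + 137.06 = 214.06 → 214
rgb(235, 251, 214) = #EBFBD6.

#EBFBD6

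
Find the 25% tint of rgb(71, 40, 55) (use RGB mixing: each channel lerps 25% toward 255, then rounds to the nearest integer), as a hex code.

#755E69

A 25% tint moves each channel 25% toward 255:
  R: 71 + 46 = 117 → 117
  G: 40 + 0.25×(255−40) = 40 + 53.75 = 93.75 → 94
  B: 55 + 0.25×(255−55) = 55 + 50 = 105 → 105
rgb(117, 94, 105) = #755E69.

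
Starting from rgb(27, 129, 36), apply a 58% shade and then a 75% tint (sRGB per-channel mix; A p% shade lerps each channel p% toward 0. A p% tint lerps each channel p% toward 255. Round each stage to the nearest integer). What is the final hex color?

#c2cdc3

A 58% shade moves each channel 58% toward 0:
  R: 27 + 0.58×(0−27) = 27 − 15.66 = 11.34 → 11
  G: 129 − 74.82 = 54.18 → 54
  B: 36 + 0.58×(0−36) = 36 − 20.88 = 15.12 → 15
After the shade: rgb(11, 54, 15) = #0b360f.
Per channel, c → c + 0.75(255 − c):
  R: 11 + 183 = 194 → 194
  G: 54 + 150.75 = 204.75 → 205
  B: 15 + 0.75×(255−15) = 15 + 180 = 195 → 195
rgb(194, 205, 195) = #c2cdc3.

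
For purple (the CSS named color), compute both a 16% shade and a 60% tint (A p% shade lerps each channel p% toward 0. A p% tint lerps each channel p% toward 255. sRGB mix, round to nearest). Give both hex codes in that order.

CSS purple is rgb(128, 0, 128).
16% shade:
  R: 128 + 0.16×(0−128) = 128 − 20.48 = 107.52 → 108
  G: 0 + 0.16×(0−0) = 0 + 0 = 0 → 0
  B: 128 − 20.48 = 107.52 → 108
  → #6c006c
60% tint:
  R: 128 + 76.2 = 204.2 → 204
  G: 0 + 0.6×(255−0) = 0 + 153 = 153 → 153
  B: 128 + 0.6×(255−128) = 128 + 76.2 = 204.2 → 204
  → #cc99cc

#6c006c, #cc99cc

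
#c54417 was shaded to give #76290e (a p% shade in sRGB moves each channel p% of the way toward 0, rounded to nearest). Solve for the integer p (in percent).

40%

#c54417 is rgb(197, 68, 23); #76290e is rgb(118, 41, 14).
On the R channel (widest range): 118 ≈ 197 + (p/100)(0 − 197), so p ≈ 100×(118 − 197)/(0 − 197) = -7900/-197 = 40.10.
p = 40 reproduces all three channels after rounding.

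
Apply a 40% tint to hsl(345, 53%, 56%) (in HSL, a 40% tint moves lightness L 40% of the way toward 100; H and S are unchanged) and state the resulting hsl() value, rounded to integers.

hsl(345, 53%, 74%)

L moves 40% from 56 toward 100: 56 + 17.6 = 73.6 → 74.
H and S are unchanged.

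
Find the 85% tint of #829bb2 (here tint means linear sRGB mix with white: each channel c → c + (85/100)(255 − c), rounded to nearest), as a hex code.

#829bb2 is rgb(130, 155, 178).
An 85% tint moves each channel 85% toward 255:
  R: 130 + 0.85×(255−130) = 130 + 106.25 = 236.25 → 236
  G: 155 + 0.85×(255−155) = 155 + 85 = 240 → 240
  B: 178 + 65.45 = 243.45 → 243
rgb(236, 240, 243) = #ecf0f3.

#ecf0f3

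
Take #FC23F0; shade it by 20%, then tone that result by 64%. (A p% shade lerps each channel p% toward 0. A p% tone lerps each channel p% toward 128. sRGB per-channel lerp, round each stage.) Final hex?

#FC23F0 is rgb(252, 35, 240).
A 20% shade moves each channel 20% toward 0:
  R: 252 + 0.2×(0−252) = 252 − 50.4 = 201.6 → 202
  G: 35 + 0.2×(0−35) = 35 − 7 = 28 → 28
  B: 240 − 48 = 192 → 192
After the shade: rgb(202, 28, 192) = #CA1CC0.
Lerp each channel 64% toward 128:
  R: 202 − 47.36 = 154.64 → 155
  G: 28 + 0.64×(128−28) = 28 + 64 = 92 → 92
  B: 192 + 0.64×(128−192) = 192 − 40.96 = 151.04 → 151
rgb(155, 92, 151) = #9B5C97.

#9B5C97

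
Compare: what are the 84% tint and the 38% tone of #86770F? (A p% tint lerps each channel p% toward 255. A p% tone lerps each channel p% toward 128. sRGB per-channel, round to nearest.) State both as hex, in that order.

#86770F is rgb(134, 119, 15).
84% tint:
  R: 134 + 0.84×(255−134) = 134 + 101.64 = 235.64 → 236
  G: 119 + 114.24 = 233.24 → 233
  B: 15 + 0.84×(255−15) = 15 + 201.6 = 216.6 → 217
  → #ECE9D9
38% tone:
  R: 134 − 2.28 = 131.72 → 132
  G: 119 + 3.42 = 122.42 → 122
  B: 15 + 0.38×(128−15) = 15 + 42.94 = 57.94 → 58
  → #847A3A

#ECE9D9, #847A3A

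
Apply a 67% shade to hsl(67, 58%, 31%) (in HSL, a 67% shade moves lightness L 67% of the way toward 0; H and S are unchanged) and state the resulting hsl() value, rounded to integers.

L moves 67% from 31 toward 0: 31 − 20.77 = 10.23 → 10.
H and S are unchanged.

hsl(67, 58%, 10%)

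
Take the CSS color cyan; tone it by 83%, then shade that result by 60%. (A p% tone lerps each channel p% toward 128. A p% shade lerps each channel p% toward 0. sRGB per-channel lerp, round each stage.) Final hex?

CSS cyan is rgb(0, 255, 255).
Lerp each channel 83% toward 128:
  R: 0 + 0.83×(128−0) = 0 + 106.24 = 106.24 → 106
  G: 255 + 0.83×(128−255) = 255 − 105.41 = 149.59 → 150
  B: 255 − 105.41 = 149.59 → 150
After the tone: rgb(106, 150, 150) = #6A9696.
Lerp each channel 60% toward 0:
  R: 106 − 63.6 = 42.4 → 42
  G: 150 − 90 = 60 → 60
  B: 150 + 0.6×(0−150) = 150 − 90 = 60 → 60
rgb(42, 60, 60) = #2A3C3C.

#2A3C3C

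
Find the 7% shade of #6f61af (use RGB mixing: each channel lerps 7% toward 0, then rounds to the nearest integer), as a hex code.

#6f61af is rgb(111, 97, 175).
A 7% shade moves each channel 7% toward 0:
  R: 111 − 7.77 = 103.23 → 103
  G: 97 + 0.07×(0−97) = 97 − 6.79 = 90.21 → 90
  B: 175 + 0.07×(0−175) = 175 − 12.25 = 162.75 → 163
rgb(103, 90, 163) = #675aa3.

#675aa3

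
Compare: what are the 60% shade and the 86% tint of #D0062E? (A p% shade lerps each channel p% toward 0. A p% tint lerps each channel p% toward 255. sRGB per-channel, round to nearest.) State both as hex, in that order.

#530212, #F8DCE2

#D0062E is rgb(208, 6, 46).
60% shade:
  R: 208 − 124.8 = 83.2 → 83
  G: 6 + 0.6×(0−6) = 6 − 3.6 = 2.4 → 2
  B: 46 − 27.6 = 18.4 → 18
  → #530212
86% tint:
  R: 208 + 40.42 = 248.42 → 248
  G: 6 + 0.86×(255−6) = 6 + 214.14 = 220.14 → 220
  B: 46 + 179.74 = 225.74 → 226
  → #F8DCE2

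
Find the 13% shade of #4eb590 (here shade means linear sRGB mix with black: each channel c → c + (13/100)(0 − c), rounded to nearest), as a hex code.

#449d7d

#4eb590 is rgb(78, 181, 144).
Per channel, c → c + 0.13(0 − c):
  R: 78 − 10.14 = 67.86 → 68
  G: 181 + 0.13×(0−181) = 181 − 23.53 = 157.47 → 157
  B: 144 + 0.13×(0−144) = 144 − 18.72 = 125.28 → 125
rgb(68, 157, 125) = #449d7d.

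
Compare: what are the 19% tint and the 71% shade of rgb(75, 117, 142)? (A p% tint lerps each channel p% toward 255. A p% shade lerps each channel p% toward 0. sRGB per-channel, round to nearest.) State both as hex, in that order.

19% tint:
  R: 75 + 0.19×(255−75) = 75 + 34.2 = 109.2 → 109
  G: 117 + 0.19×(255−117) = 117 + 26.22 = 143.22 → 143
  B: 142 + 0.19×(255−142) = 142 + 21.47 = 163.47 → 163
  → #6D8FA3
71% shade:
  R: 75 + 0.71×(0−75) = 75 − 53.25 = 21.75 → 22
  G: 117 + 0.71×(0−117) = 117 − 83.07 = 33.93 → 34
  B: 142 + 0.71×(0−142) = 142 − 100.82 = 41.18 → 41
  → #162229

#6D8FA3, #162229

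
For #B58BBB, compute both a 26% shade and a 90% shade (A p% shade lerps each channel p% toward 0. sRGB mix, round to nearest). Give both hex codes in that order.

#86678A, #120E13

#B58BBB is rgb(181, 139, 187).
26% shade:
  R: 181 − 47.06 = 133.94 → 134
  G: 139 − 36.14 = 102.86 → 103
  B: 187 + 0.26×(0−187) = 187 − 48.62 = 138.38 → 138
  → #86678A
90% shade:
  R: 181 + 0.9×(0−181) = 181 − 162.9 = 18.1 → 18
  G: 139 + 0.9×(0−139) = 139 − 125.1 = 13.9 → 14
  B: 187 − 168.3 = 18.7 → 19
  → #120E13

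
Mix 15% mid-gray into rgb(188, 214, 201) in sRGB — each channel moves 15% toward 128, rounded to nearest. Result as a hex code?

#B3C9BE

Lerp each channel 15% toward 128:
  R: 188 + 0.15×(128−188) = 188 − 9 = 179 → 179
  G: 214 + 0.15×(128−214) = 214 − 12.9 = 201.1 → 201
  B: 201 − 10.95 = 190.05 → 190
rgb(179, 201, 190) = #B3C9BE.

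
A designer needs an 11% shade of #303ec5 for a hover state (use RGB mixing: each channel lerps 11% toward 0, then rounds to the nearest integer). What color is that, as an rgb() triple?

#303ec5 is rgb(48, 62, 197).
Per channel, c → c + 0.11(0 − c):
  R: 48 − 5.28 = 42.72 → 43
  G: 62 + 0.11×(0−62) = 62 − 6.82 = 55.18 → 55
  B: 197 + 0.11×(0−197) = 197 − 21.67 = 175.33 → 175

rgb(43, 55, 175)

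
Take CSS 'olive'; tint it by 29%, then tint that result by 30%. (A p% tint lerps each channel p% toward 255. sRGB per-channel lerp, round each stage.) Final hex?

CSS olive is rgb(128, 128, 0).
Lerp each channel 29% toward 255:
  R: 128 + 0.29×(255−128) = 128 + 36.83 = 164.83 → 165
  G: 128 + 36.83 = 164.83 → 165
  B: 0 + 0.29×(255−0) = 0 + 73.95 = 73.95 → 74
After the tint: rgb(165, 165, 74) = #A5A54A.
Lerp each channel 30% toward 255:
  R: 165 + 0.3×(255−165) = 165 + 27 = 192 → 192
  G: 165 + 27 = 192 → 192
  B: 74 + 0.3×(255−74) = 74 + 54.3 = 128.3 → 128
rgb(192, 192, 128) = #C0C080.

#C0C080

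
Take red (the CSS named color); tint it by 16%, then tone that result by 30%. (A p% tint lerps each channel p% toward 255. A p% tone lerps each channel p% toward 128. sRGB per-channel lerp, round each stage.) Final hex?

CSS red is rgb(255, 0, 0).
Lerp each channel 16% toward 255:
  R: 255 + 0.16×(255−255) = 255 + 0 = 255 → 255
  G: 0 + 0.16×(255−0) = 0 + 40.8 = 40.8 → 41
  B: 0 + 0.16×(255−0) = 0 + 40.8 = 40.8 → 41
After the tint: rgb(255, 41, 41) = #ff2929.
Per channel, c → c + 0.3(128 − c):
  R: 255 − 38.1 = 216.9 → 217
  G: 41 + 26.1 = 67.1 → 67
  B: 41 + 0.3×(128−41) = 41 + 26.1 = 67.1 → 67
rgb(217, 67, 67) = #d94343.

#d94343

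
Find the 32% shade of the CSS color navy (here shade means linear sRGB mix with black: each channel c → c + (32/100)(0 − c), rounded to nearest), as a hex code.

CSS navy is rgb(0, 0, 128).
A 32% shade moves each channel 32% toward 0:
  R: 0 + 0.32×(0−0) = 0 + 0 = 0 → 0
  G: 0 + 0.32×(0−0) = 0 + 0 = 0 → 0
  B: 128 + 0.32×(0−128) = 128 − 40.96 = 87.04 → 87
rgb(0, 0, 87) = #000057.

#000057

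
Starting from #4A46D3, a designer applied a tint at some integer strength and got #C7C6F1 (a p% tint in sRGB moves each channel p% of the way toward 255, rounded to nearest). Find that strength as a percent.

#4A46D3 is rgb(74, 70, 211); #C7C6F1 is rgb(199, 198, 241).
On the G channel (widest range): 198 ≈ 70 + (p/100)(255 − 70), so p ≈ 100×(198 − 70)/(255 − 70) = 12800/185 = 69.19.
p = 69 reproduces all three channels after rounding.

69%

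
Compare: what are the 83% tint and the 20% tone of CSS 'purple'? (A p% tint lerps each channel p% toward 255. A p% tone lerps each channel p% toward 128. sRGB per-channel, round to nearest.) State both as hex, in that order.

CSS purple is rgb(128, 0, 128).
83% tint:
  R: 128 + 0.83×(255−128) = 128 + 105.41 = 233.41 → 233
  G: 0 + 0.83×(255−0) = 0 + 211.65 = 211.65 → 212
  B: 128 + 105.41 = 233.41 → 233
  → #e9d4e9
20% tone:
  R: 128 + 0 = 128 → 128
  G: 0 + 25.6 = 25.6 → 26
  B: 128 + 0.2×(128−128) = 128 + 0 = 128 → 128
  → #801a80

#e9d4e9, #801a80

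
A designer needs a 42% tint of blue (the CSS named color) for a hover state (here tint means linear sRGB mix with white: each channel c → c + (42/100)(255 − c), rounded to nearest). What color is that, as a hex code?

CSS blue is rgb(0, 0, 255).
Lerp each channel 42% toward 255:
  R: 0 + 0.42×(255−0) = 0 + 107.1 = 107.1 → 107
  G: 0 + 107.1 = 107.1 → 107
  B: 255 + 0 = 255 → 255
rgb(107, 107, 255) = #6B6BFF.

#6B6BFF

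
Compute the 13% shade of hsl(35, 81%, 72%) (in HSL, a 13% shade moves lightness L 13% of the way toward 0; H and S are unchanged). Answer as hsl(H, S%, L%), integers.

hsl(35, 81%, 63%)

L moves 13% from 72 toward 0: 72 − 9.36 = 62.64 → 63.
H and S are unchanged.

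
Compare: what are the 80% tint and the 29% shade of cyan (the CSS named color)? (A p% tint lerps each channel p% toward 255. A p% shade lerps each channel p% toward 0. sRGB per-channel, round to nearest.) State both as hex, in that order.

#CCFFFF, #00B5B5

CSS cyan is rgb(0, 255, 255).
80% tint:
  R: 0 + 204 = 204 → 204
  G: 255 + 0 = 255 → 255
  B: 255 + 0.8×(255−255) = 255 + 0 = 255 → 255
  → #CCFFFF
29% shade:
  R: 0 + 0 = 0 → 0
  G: 255 + 0.29×(0−255) = 255 − 73.95 = 181.05 → 181
  B: 255 − 73.95 = 181.05 → 181
  → #00B5B5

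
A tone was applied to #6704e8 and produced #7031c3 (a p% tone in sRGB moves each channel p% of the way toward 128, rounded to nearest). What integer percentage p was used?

#6704e8 is rgb(103, 4, 232); #7031c3 is rgb(112, 49, 195).
On the G channel (widest range): 49 ≈ 4 + (p/100)(128 − 4), so p ≈ 100×(49 − 4)/(128 − 4) = 4500/124 = 36.29.
p = 36 reproduces all three channels after rounding.

36%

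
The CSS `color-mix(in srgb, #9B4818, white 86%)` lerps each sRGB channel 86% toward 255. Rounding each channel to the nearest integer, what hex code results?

#F1E5DF

#9B4818 is rgb(155, 72, 24).
An 86% tint moves each channel 86% toward 255:
  R: 155 + 86 = 241 → 241
  G: 72 + 0.86×(255−72) = 72 + 157.38 = 229.38 → 229
  B: 24 + 0.86×(255−24) = 24 + 198.66 = 222.66 → 223
rgb(241, 229, 223) = #F1E5DF.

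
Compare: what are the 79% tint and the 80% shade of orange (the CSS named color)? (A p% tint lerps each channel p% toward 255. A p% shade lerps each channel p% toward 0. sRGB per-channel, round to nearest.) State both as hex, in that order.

#ffecc9, #332100

CSS orange is rgb(255, 165, 0).
79% tint:
  R: 255 + 0.79×(255−255) = 255 + 0 = 255 → 255
  G: 165 + 0.79×(255−165) = 165 + 71.1 = 236.1 → 236
  B: 0 + 0.79×(255−0) = 0 + 201.45 = 201.45 → 201
  → #ffecc9
80% shade:
  R: 255 − 204 = 51 → 51
  G: 165 + 0.8×(0−165) = 165 − 132 = 33 → 33
  B: 0 + 0 = 0 → 0
  → #332100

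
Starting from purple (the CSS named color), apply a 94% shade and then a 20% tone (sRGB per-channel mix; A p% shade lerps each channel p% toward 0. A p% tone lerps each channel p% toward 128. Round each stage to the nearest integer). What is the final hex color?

#201a20

CSS purple is rgb(128, 0, 128).
Per channel, c → c + 0.94(0 − c):
  R: 128 + 0.94×(0−128) = 128 − 120.32 = 7.68 → 8
  G: 0 + 0 = 0 → 0
  B: 128 + 0.94×(0−128) = 128 − 120.32 = 7.68 → 8
After the shade: rgb(8, 0, 8) = #080008.
Per channel, c → c + 0.2(128 − c):
  R: 8 + 24 = 32 → 32
  G: 0 + 0.2×(128−0) = 0 + 25.6 = 25.6 → 26
  B: 8 + 24 = 32 → 32
rgb(32, 26, 32) = #201a20.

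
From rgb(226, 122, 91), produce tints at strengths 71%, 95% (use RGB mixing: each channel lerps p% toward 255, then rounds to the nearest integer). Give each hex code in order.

71%: (226 + 20.59 = 246.59→247, 122 + 94.43 = 216.43→216, 91 + 116.44 = 207.44→207) → #f7d8cf
95%: (226 + 27.55 = 253.55→254, 122 + 126.35 = 248.35→248, 91 + 155.8 = 246.8→247) → #fef8f7

#f7d8cf, #fef8f7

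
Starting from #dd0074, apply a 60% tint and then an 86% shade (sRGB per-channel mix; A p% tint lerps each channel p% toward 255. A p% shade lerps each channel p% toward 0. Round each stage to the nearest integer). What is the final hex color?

#22151c

#dd0074 is rgb(221, 0, 116).
Per channel, c → c + 0.6(255 − c):
  R: 221 + 0.6×(255−221) = 221 + 20.4 = 241.4 → 241
  G: 0 + 0.6×(255−0) = 0 + 153 = 153 → 153
  B: 116 + 0.6×(255−116) = 116 + 83.4 = 199.4 → 199
After the tint: rgb(241, 153, 199) = #f199c7.
Per channel, c → c + 0.86(0 − c):
  R: 241 + 0.86×(0−241) = 241 − 207.26 = 33.74 → 34
  G: 153 + 0.86×(0−153) = 153 − 131.58 = 21.42 → 21
  B: 199 − 171.14 = 27.86 → 28
rgb(34, 21, 28) = #22151c.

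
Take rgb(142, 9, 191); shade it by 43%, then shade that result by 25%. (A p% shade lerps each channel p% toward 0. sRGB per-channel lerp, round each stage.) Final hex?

#3D0452

A 43% shade moves each channel 43% toward 0:
  R: 142 + 0.43×(0−142) = 142 − 61.06 = 80.94 → 81
  G: 9 + 0.43×(0−9) = 9 − 3.87 = 5.13 → 5
  B: 191 + 0.43×(0−191) = 191 − 82.13 = 108.87 → 109
After the shade: rgb(81, 5, 109) = #51056D.
Per channel, c → c + 0.25(0 − c):
  R: 81 − 20.25 = 60.75 → 61
  G: 5 − 1.25 = 3.75 → 4
  B: 109 + 0.25×(0−109) = 109 − 27.25 = 81.75 → 82
rgb(61, 4, 82) = #3D0452.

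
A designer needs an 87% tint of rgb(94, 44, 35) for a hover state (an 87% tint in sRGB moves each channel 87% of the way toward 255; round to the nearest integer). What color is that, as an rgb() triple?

rgb(234, 228, 226)

Lerp each channel 87% toward 255:
  R: 94 + 0.87×(255−94) = 94 + 140.07 = 234.07 → 234
  G: 44 + 0.87×(255−44) = 44 + 183.57 = 227.57 → 228
  B: 35 + 191.4 = 226.4 → 226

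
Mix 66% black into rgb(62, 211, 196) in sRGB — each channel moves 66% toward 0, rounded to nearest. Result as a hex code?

Lerp each channel 66% toward 0:
  R: 62 + 0.66×(0−62) = 62 − 40.92 = 21.08 → 21
  G: 211 − 139.26 = 71.74 → 72
  B: 196 − 129.36 = 66.64 → 67
rgb(21, 72, 67) = #154843.

#154843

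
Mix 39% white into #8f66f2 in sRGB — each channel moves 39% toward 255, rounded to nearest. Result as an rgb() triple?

rgb(187, 162, 247)

#8f66f2 is rgb(143, 102, 242).
Lerp each channel 39% toward 255:
  R: 143 + 43.68 = 186.68 → 187
  G: 102 + 0.39×(255−102) = 102 + 59.67 = 161.67 → 162
  B: 242 + 5.07 = 247.07 → 247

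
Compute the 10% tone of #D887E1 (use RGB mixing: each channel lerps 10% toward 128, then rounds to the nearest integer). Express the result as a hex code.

#D887E1 is rgb(216, 135, 225).
Lerp each channel 10% toward 128:
  R: 216 + 0.1×(128−216) = 216 − 8.8 = 207.2 → 207
  G: 135 − 0.7 = 134.3 → 134
  B: 225 + 0.1×(128−225) = 225 − 9.7 = 215.3 → 215
rgb(207, 134, 215) = #CF86D7.

#CF86D7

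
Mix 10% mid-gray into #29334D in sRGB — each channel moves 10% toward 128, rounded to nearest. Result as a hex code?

#323B52

#29334D is rgb(41, 51, 77).
Lerp each channel 10% toward 128:
  R: 41 + 8.7 = 49.7 → 50
  G: 51 + 0.1×(128−51) = 51 + 7.7 = 58.7 → 59
  B: 77 + 0.1×(128−77) = 77 + 5.1 = 82.1 → 82
rgb(50, 59, 82) = #323B52.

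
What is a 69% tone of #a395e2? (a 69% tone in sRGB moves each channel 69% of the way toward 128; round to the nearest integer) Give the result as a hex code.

#a395e2 is rgb(163, 149, 226).
A 69% tone moves each channel 69% toward 128:
  R: 163 + 0.69×(128−163) = 163 − 24.15 = 138.85 → 139
  G: 149 − 14.49 = 134.51 → 135
  B: 226 + 0.69×(128−226) = 226 − 67.62 = 158.38 → 158
rgb(139, 135, 158) = #8b879e.

#8b879e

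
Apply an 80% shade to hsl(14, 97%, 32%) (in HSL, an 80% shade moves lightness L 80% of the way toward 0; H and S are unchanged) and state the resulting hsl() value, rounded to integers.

hsl(14, 97%, 6%)

L moves 80% from 32 toward 0: 32 − 25.6 = 6.4 → 6.
H and S are unchanged.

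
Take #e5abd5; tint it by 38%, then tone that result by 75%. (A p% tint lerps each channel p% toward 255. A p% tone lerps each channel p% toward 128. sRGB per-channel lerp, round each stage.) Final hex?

#e5abd5 is rgb(229, 171, 213).
A 38% tint moves each channel 38% toward 255:
  R: 229 + 9.88 = 238.88 → 239
  G: 171 + 0.38×(255−171) = 171 + 31.92 = 202.92 → 203
  B: 213 + 0.38×(255−213) = 213 + 15.96 = 228.96 → 229
After the tint: rgb(239, 203, 229) = #efcbe5.
A 75% tone moves each channel 75% toward 128:
  R: 239 + 0.75×(128−239) = 239 − 83.25 = 155.75 → 156
  G: 203 + 0.75×(128−203) = 203 − 56.25 = 146.75 → 147
  B: 229 + 0.75×(128−229) = 229 − 75.75 = 153.25 → 153
rgb(156, 147, 153) = #9c9399.

#9c9399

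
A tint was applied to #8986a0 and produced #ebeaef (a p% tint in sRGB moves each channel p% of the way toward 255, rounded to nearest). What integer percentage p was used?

83%

#8986a0 is rgb(137, 134, 160); #ebeaef is rgb(235, 234, 239).
On the G channel (widest range): 234 ≈ 134 + (p/100)(255 − 134), so p ≈ 100×(234 − 134)/(255 − 134) = 10000/121 = 82.64.
p = 83 reproduces all three channels after rounding.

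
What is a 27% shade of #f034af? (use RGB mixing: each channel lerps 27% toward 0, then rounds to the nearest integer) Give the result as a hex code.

#af2680

#f034af is rgb(240, 52, 175).
A 27% shade moves each channel 27% toward 0:
  R: 240 − 64.8 = 175.2 → 175
  G: 52 − 14.04 = 37.96 → 38
  B: 175 − 47.25 = 127.75 → 128
rgb(175, 38, 128) = #af2680.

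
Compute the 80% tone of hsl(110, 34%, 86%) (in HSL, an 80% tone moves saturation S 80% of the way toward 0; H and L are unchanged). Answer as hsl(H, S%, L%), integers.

hsl(110, 7%, 86%)

S moves 80% from 34 toward 0: 34 − 27.2 = 6.8 → 7.
H and L are unchanged.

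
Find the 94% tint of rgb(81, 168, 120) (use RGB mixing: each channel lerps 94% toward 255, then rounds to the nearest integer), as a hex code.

#F5FAF7

Lerp each channel 94% toward 255:
  R: 81 + 0.94×(255−81) = 81 + 163.56 = 244.56 → 245
  G: 168 + 81.78 = 249.78 → 250
  B: 120 + 0.94×(255−120) = 120 + 126.9 = 246.9 → 247
rgb(245, 250, 247) = #F5FAF7.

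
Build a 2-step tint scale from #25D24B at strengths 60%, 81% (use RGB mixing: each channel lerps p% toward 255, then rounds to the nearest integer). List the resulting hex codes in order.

#A8EDB7, #D6F6DD

#25D24B is rgb(37, 210, 75).
60%: (37 + 130.8 = 167.8→168, 210 + 27 = 237→237, 75 + 108 = 183→183) → #A8EDB7
81%: (37 + 176.58 = 213.58→214, 210 + 36.45 = 246.45→246, 75 + 145.8 = 220.8→221) → #D6F6DD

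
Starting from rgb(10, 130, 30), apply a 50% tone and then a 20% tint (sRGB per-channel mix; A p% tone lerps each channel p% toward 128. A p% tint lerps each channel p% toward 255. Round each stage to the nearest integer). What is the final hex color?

Per channel, c → c + 0.5(128 − c):
  R: 10 + 59 = 69 → 69
  G: 130 + 0.5×(128−130) = 130 − 1 = 129 → 129
  B: 30 + 0.5×(128−30) = 30 + 49 = 79 → 79
After the tone: rgb(69, 129, 79) = #45814f.
Per channel, c → c + 0.2(255 − c):
  R: 69 + 0.2×(255−69) = 69 + 37.2 = 106.2 → 106
  G: 129 + 0.2×(255−129) = 129 + 25.2 = 154.2 → 154
  B: 79 + 0.2×(255−79) = 79 + 35.2 = 114.2 → 114
rgb(106, 154, 114) = #6a9a72.

#6a9a72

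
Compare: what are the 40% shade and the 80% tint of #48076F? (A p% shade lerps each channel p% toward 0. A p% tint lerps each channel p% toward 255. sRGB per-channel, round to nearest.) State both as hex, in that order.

#2B0443, #DACDE2

#48076F is rgb(72, 7, 111).
40% shade:
  R: 72 − 28.8 = 43.2 → 43
  G: 7 − 2.8 = 4.2 → 4
  B: 111 − 44.4 = 66.6 → 67
  → #2B0443
80% tint:
  R: 72 + 0.8×(255−72) = 72 + 146.4 = 218.4 → 218
  G: 7 + 0.8×(255−7) = 7 + 198.4 = 205.4 → 205
  B: 111 + 115.2 = 226.2 → 226
  → #DACDE2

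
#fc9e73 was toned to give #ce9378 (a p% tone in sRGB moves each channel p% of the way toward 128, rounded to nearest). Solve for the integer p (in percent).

37%

#fc9e73 is rgb(252, 158, 115); #ce9378 is rgb(206, 147, 120).
On the R channel (widest range): 206 ≈ 252 + (p/100)(128 − 252), so p ≈ 100×(206 − 252)/(128 − 252) = -4600/-124 = 37.10.
p = 37 reproduces all three channels after rounding.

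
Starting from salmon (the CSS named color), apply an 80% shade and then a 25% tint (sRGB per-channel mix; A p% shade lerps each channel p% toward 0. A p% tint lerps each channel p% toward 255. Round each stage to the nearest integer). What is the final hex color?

CSS salmon is rgb(250, 128, 114).
An 80% shade moves each channel 80% toward 0:
  R: 250 − 200 = 50 → 50
  G: 128 − 102.4 = 25.6 → 26
  B: 114 − 91.2 = 22.8 → 23
After the shade: rgb(50, 26, 23) = #321A17.
Lerp each channel 25% toward 255:
  R: 50 + 51.25 = 101.25 → 101
  G: 26 + 0.25×(255−26) = 26 + 57.25 = 83.25 → 83
  B: 23 + 0.25×(255−23) = 23 + 58 = 81 → 81
rgb(101, 83, 81) = #655351.

#655351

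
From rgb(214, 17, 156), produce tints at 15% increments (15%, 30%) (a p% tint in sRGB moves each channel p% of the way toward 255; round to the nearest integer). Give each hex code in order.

#dc35ab, #e258ba

15%: (214 + 6.15 = 220.15→220, 17 + 35.7 = 52.7→53, 156 + 14.85 = 170.85→171) → #dc35ab
30%: (214 + 12.3 = 226.3→226, 17 + 71.4 = 88.4→88, 156 + 29.7 = 185.7→186) → #e258ba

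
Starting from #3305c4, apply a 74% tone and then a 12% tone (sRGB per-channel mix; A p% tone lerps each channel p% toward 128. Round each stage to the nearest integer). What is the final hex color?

#3305c4 is rgb(51, 5, 196).
Lerp each channel 74% toward 128:
  R: 51 + 56.98 = 107.98 → 108
  G: 5 + 0.74×(128−5) = 5 + 91.02 = 96.02 → 96
  B: 196 − 50.32 = 145.68 → 146
After the tone: rgb(108, 96, 146) = #6c6092.
Lerp each channel 12% toward 128:
  R: 108 + 0.12×(128−108) = 108 + 2.4 = 110.4 → 110
  G: 96 + 3.84 = 99.84 → 100
  B: 146 − 2.16 = 143.84 → 144
rgb(110, 100, 144) = #6e6490.

#6e6490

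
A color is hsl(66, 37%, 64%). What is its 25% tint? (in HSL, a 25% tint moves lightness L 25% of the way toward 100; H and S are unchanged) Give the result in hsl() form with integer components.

hsl(66, 37%, 73%)

L moves 25% from 64 toward 100: 64 + 9 = 73 → 73.
H and S are unchanged.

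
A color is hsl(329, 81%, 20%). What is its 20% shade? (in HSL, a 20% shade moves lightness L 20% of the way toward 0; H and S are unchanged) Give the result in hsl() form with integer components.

hsl(329, 81%, 16%)

L moves 20% from 20 toward 0: 20 − 4 = 16 → 16.
H and S are unchanged.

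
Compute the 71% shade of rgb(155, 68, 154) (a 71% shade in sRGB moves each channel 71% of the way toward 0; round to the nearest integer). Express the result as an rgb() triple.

rgb(45, 20, 45)

Lerp each channel 71% toward 0:
  R: 155 + 0.71×(0−155) = 155 − 110.05 = 44.95 → 45
  G: 68 + 0.71×(0−68) = 68 − 48.28 = 19.72 → 20
  B: 154 − 109.34 = 44.66 → 45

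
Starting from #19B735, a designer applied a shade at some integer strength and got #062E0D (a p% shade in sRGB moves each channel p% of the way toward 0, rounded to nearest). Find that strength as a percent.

75%

#19B735 is rgb(25, 183, 53); #062E0D is rgb(6, 46, 13).
On the G channel (widest range): 46 ≈ 183 + (p/100)(0 − 183), so p ≈ 100×(46 − 183)/(0 − 183) = -13700/-183 = 74.86.
p = 75 reproduces all three channels after rounding.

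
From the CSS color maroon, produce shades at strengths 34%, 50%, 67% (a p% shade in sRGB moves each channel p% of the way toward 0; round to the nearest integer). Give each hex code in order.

CSS maroon is rgb(128, 0, 0).
34%: (128 − 43.52 = 84.48→84, 0→0, 0→0) → #540000
50%: (128 − 64 = 64→64, 0→0, 0→0) → #400000
67%: (128 − 85.76 = 42.24→42, 0→0, 0→0) → #2a0000

#540000, #400000, #2a0000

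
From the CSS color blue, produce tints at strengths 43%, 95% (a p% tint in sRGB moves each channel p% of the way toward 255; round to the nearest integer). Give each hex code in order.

CSS blue is rgb(0, 0, 255).
43%: (0 + 109.65 = 109.65→110, 0 + 109.65 = 109.65→110, 255→255) → #6E6EFF
95%: (0 + 242.25 = 242.25→242, 0 + 242.25 = 242.25→242, 255→255) → #F2F2FF

#6E6EFF, #F2F2FF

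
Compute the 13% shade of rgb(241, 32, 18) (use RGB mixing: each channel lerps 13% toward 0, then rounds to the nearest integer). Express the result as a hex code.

Per channel, c → c + 0.13(0 − c):
  R: 241 − 31.33 = 209.67 → 210
  G: 32 − 4.16 = 27.84 → 28
  B: 18 + 0.13×(0−18) = 18 − 2.34 = 15.66 → 16
rgb(210, 28, 16) = #D21C10.

#D21C10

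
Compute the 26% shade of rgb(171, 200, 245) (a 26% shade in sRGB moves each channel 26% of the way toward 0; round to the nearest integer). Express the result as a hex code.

Per channel, c → c + 0.26(0 − c):
  R: 171 − 44.46 = 126.54 → 127
  G: 200 + 0.26×(0−200) = 200 − 52 = 148 → 148
  B: 245 + 0.26×(0−245) = 245 − 63.7 = 181.3 → 181
rgb(127, 148, 181) = #7F94B5.

#7F94B5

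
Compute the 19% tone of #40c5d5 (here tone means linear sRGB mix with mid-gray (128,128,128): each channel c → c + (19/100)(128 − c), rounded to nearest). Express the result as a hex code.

#40c5d5 is rgb(64, 197, 213).
A 19% tone moves each channel 19% toward 128:
  R: 64 + 12.16 = 76.16 → 76
  G: 197 − 13.11 = 183.89 → 184
  B: 213 − 16.15 = 196.85 → 197
rgb(76, 184, 197) = #4cb8c5.

#4cb8c5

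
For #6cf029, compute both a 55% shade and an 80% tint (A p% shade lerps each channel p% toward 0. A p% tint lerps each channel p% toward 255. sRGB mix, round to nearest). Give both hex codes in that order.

#6cf029 is rgb(108, 240, 41).
55% shade:
  R: 108 − 59.4 = 48.6 → 49
  G: 240 + 0.55×(0−240) = 240 − 132 = 108 → 108
  B: 41 − 22.55 = 18.45 → 18
  → #316c12
80% tint:
  R: 108 + 0.8×(255−108) = 108 + 117.6 = 225.6 → 226
  G: 240 + 12 = 252 → 252
  B: 41 + 0.8×(255−41) = 41 + 171.2 = 212.2 → 212
  → #e2fcd4

#316c12, #e2fcd4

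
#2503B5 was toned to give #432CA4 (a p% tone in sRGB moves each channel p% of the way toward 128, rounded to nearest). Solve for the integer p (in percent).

#2503B5 is rgb(37, 3, 181); #432CA4 is rgb(67, 44, 164).
On the G channel (widest range): 44 ≈ 3 + (p/100)(128 − 3), so p ≈ 100×(44 − 3)/(128 − 3) = 4100/125 = 32.80.
p = 33 reproduces all three channels after rounding.

33%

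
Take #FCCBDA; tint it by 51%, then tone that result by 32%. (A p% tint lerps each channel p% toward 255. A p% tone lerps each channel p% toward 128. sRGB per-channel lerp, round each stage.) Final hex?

#FCCBDA is rgb(252, 203, 218).
A 51% tint moves each channel 51% toward 255:
  R: 252 + 0.51×(255−252) = 252 + 1.53 = 253.53 → 254
  G: 203 + 0.51×(255−203) = 203 + 26.52 = 229.52 → 230
  B: 218 + 0.51×(255−218) = 218 + 18.87 = 236.87 → 237
After the tint: rgb(254, 230, 237) = #FEE6ED.
Lerp each channel 32% toward 128:
  R: 254 + 0.32×(128−254) = 254 − 40.32 = 213.68 → 214
  G: 230 − 32.64 = 197.36 → 197
  B: 237 + 0.32×(128−237) = 237 − 34.88 = 202.12 → 202
rgb(214, 197, 202) = #D6C5CA.

#D6C5CA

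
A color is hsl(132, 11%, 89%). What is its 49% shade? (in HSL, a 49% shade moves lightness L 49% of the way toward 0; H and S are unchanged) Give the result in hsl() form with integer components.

hsl(132, 11%, 45%)

L moves 49% from 89 toward 0: 89 − 43.61 = 45.39 → 45.
H and S are unchanged.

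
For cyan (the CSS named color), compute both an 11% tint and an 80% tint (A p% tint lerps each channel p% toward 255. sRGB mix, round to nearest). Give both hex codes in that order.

#1cffff, #ccffff

CSS cyan is rgb(0, 255, 255).
11% tint:
  R: 0 + 28.05 = 28.05 → 28
  G: 255 + 0.11×(255−255) = 255 + 0 = 255 → 255
  B: 255 + 0 = 255 → 255
  → #1cffff
80% tint:
  R: 0 + 0.8×(255−0) = 0 + 204 = 204 → 204
  G: 255 + 0 = 255 → 255
  B: 255 + 0.8×(255−255) = 255 + 0 = 255 → 255
  → #ccffff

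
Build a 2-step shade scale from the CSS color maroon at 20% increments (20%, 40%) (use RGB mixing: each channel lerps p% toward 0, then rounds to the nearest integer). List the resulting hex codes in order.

CSS maroon is rgb(128, 0, 0).
20%: (128 − 25.6 = 102.4→102, 0→0, 0→0) → #660000
40%: (128 − 51.2 = 76.8→77, 0→0, 0→0) → #4D0000

#660000, #4D0000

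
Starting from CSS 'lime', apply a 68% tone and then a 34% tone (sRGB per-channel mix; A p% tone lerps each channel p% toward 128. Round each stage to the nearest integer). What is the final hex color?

CSS lime is rgb(0, 255, 0).
A 68% tone moves each channel 68% toward 128:
  R: 0 + 87.04 = 87.04 → 87
  G: 255 + 0.68×(128−255) = 255 − 86.36 = 168.64 → 169
  B: 0 + 0.68×(128−0) = 0 + 87.04 = 87.04 → 87
After the tone: rgb(87, 169, 87) = #57a957.
A 34% tone moves each channel 34% toward 128:
  R: 87 + 0.34×(128−87) = 87 + 13.94 = 100.94 → 101
  G: 169 + 0.34×(128−169) = 169 − 13.94 = 155.06 → 155
  B: 87 + 0.34×(128−87) = 87 + 13.94 = 100.94 → 101
rgb(101, 155, 101) = #659b65.

#659b65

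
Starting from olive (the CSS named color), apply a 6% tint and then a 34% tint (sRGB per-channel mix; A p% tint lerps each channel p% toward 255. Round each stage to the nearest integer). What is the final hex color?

#B0B061

CSS olive is rgb(128, 128, 0).
A 6% tint moves each channel 6% toward 255:
  R: 128 + 7.62 = 135.62 → 136
  G: 128 + 7.62 = 135.62 → 136
  B: 0 + 0.06×(255−0) = 0 + 15.3 = 15.3 → 15
After the tint: rgb(136, 136, 15) = #88880F.
Per channel, c → c + 0.34(255 − c):
  R: 136 + 40.46 = 176.46 → 176
  G: 136 + 40.46 = 176.46 → 176
  B: 15 + 81.6 = 96.6 → 97
rgb(176, 176, 97) = #B0B061.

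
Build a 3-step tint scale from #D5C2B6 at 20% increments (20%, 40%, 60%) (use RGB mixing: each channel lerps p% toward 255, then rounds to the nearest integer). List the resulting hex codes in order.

#D5C2B6 is rgb(213, 194, 182).
20%: (213 + 8.4 = 221.4→221, 194 + 12.2 = 206.2→206, 182 + 14.6 = 196.6→197) → #DDCEC5
40%: (213 + 16.8 = 229.8→230, 194 + 24.4 = 218.4→218, 182 + 29.2 = 211.2→211) → #E6DAD3
60%: (213 + 25.2 = 238.2→238, 194 + 36.6 = 230.6→231, 182 + 43.8 = 225.8→226) → #EEE7E2

#DDCEC5, #E6DAD3, #EEE7E2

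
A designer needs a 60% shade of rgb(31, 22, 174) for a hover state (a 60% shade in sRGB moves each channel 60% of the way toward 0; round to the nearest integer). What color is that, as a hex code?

A 60% shade moves each channel 60% toward 0:
  R: 31 − 18.6 = 12.4 → 12
  G: 22 − 13.2 = 8.8 → 9
  B: 174 + 0.6×(0−174) = 174 − 104.4 = 69.6 → 70
rgb(12, 9, 70) = #0C0946.

#0C0946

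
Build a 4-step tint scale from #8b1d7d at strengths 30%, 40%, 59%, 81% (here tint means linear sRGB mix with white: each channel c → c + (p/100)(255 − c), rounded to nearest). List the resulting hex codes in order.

#8b1d7d is rgb(139, 29, 125).
30%: (139 + 34.8 = 173.8→174, 29 + 67.8 = 96.8→97, 125 + 39 = 164→164) → #ae61a4
40%: (139 + 46.4 = 185.4→185, 29 + 90.4 = 119.4→119, 125 + 52 = 177→177) → #b977b1
59%: (139 + 68.44 = 207.44→207, 29 + 133.34 = 162.34→162, 125 + 76.7 = 201.7→202) → #cfa2ca
81%: (139 + 93.96 = 232.96→233, 29 + 183.06 = 212.06→212, 125 + 105.3 = 230.3→230) → #e9d4e6

#ae61a4, #b977b1, #cfa2ca, #e9d4e6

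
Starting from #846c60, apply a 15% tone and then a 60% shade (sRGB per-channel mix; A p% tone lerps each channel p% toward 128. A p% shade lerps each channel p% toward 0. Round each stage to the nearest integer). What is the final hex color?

#342c28

#846c60 is rgb(132, 108, 96).
Lerp each channel 15% toward 128:
  R: 132 − 0.6 = 131.4 → 131
  G: 108 + 0.15×(128−108) = 108 + 3 = 111 → 111
  B: 96 + 0.15×(128−96) = 96 + 4.8 = 100.8 → 101
After the tone: rgb(131, 111, 101) = #836f65.
Lerp each channel 60% toward 0:
  R: 131 − 78.6 = 52.4 → 52
  G: 111 + 0.6×(0−111) = 111 − 66.6 = 44.4 → 44
  B: 101 + 0.6×(0−101) = 101 − 60.6 = 40.4 → 40
rgb(52, 44, 40) = #342c28.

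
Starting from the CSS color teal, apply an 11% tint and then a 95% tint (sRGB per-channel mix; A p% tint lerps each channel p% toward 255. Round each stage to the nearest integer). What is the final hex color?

#f4f9f9

CSS teal is rgb(0, 128, 128).
Per channel, c → c + 0.11(255 − c):
  R: 0 + 28.05 = 28.05 → 28
  G: 128 + 13.97 = 141.97 → 142
  B: 128 + 0.11×(255−128) = 128 + 13.97 = 141.97 → 142
After the tint: rgb(28, 142, 142) = #1c8e8e.
Lerp each channel 95% toward 255:
  R: 28 + 215.65 = 243.65 → 244
  G: 142 + 107.35 = 249.35 → 249
  B: 142 + 0.95×(255−142) = 142 + 107.35 = 249.35 → 249
rgb(244, 249, 249) = #f4f9f9.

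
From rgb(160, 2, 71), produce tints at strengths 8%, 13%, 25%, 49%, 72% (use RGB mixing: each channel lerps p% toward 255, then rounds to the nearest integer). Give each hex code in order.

8%: (160 + 7.6 = 167.6→168, 2 + 20.24 = 22.24→22, 71 + 14.72 = 85.72→86) → #a81656
13%: (160 + 12.35 = 172.35→172, 2 + 32.89 = 34.89→35, 71 + 23.92 = 94.92→95) → #ac235f
25%: (160 + 23.75 = 183.75→184, 2 + 63.25 = 65.25→65, 71 + 46 = 117→117) → #b84175
49%: (160 + 46.55 = 206.55→207, 2 + 123.97 = 125.97→126, 71 + 90.16 = 161.16→161) → #cf7ea1
72%: (160 + 68.4 = 228.4→228, 2 + 182.16 = 184.16→184, 71 + 132.48 = 203.48→203) → #e4b8cb

#a81656, #ac235f, #b84175, #cf7ea1, #e4b8cb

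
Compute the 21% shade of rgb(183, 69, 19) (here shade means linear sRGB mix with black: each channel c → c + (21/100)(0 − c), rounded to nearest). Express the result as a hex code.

#91370F

Per channel, c → c + 0.21(0 − c):
  R: 183 − 38.43 = 144.57 → 145
  G: 69 − 14.49 = 54.51 → 55
  B: 19 + 0.21×(0−19) = 19 − 3.99 = 15.01 → 15
rgb(145, 55, 15) = #91370F.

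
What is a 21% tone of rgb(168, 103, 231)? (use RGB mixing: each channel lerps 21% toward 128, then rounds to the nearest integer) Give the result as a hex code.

Per channel, c → c + 0.21(128 − c):
  R: 168 − 8.4 = 159.6 → 160
  G: 103 + 5.25 = 108.25 → 108
  B: 231 + 0.21×(128−231) = 231 − 21.63 = 209.37 → 209
rgb(160, 108, 209) = #a06cd1.

#a06cd1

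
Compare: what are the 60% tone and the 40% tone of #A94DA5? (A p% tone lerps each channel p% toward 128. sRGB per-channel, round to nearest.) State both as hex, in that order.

#A94DA5 is rgb(169, 77, 165).
60% tone:
  R: 169 + 0.6×(128−169) = 169 − 24.6 = 144.4 → 144
  G: 77 + 30.6 = 107.6 → 108
  B: 165 − 22.2 = 142.8 → 143
  → #906C8F
40% tone:
  R: 169 − 16.4 = 152.6 → 153
  G: 77 + 0.4×(128−77) = 77 + 20.4 = 97.4 → 97
  B: 165 − 14.8 = 150.2 → 150
  → #996196

#906C8F, #996196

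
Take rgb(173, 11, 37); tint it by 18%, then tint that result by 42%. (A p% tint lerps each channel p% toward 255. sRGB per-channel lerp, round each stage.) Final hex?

#D88B97

An 18% tint moves each channel 18% toward 255:
  R: 173 + 14.76 = 187.76 → 188
  G: 11 + 0.18×(255−11) = 11 + 43.92 = 54.92 → 55
  B: 37 + 0.18×(255−37) = 37 + 39.24 = 76.24 → 76
After the tint: rgb(188, 55, 76) = #BC374C.
A 42% tint moves each channel 42% toward 255:
  R: 188 + 28.14 = 216.14 → 216
  G: 55 + 84 = 139 → 139
  B: 76 + 0.42×(255−76) = 76 + 75.18 = 151.18 → 151
rgb(216, 139, 151) = #D88B97.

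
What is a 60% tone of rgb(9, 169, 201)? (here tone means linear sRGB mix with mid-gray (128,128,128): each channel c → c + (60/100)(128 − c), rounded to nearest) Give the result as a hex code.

#50909D

A 60% tone moves each channel 60% toward 128:
  R: 9 + 0.6×(128−9) = 9 + 71.4 = 80.4 → 80
  G: 169 + 0.6×(128−169) = 169 − 24.6 = 144.4 → 144
  B: 201 + 0.6×(128−201) = 201 − 43.8 = 157.2 → 157
rgb(80, 144, 157) = #50909D.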